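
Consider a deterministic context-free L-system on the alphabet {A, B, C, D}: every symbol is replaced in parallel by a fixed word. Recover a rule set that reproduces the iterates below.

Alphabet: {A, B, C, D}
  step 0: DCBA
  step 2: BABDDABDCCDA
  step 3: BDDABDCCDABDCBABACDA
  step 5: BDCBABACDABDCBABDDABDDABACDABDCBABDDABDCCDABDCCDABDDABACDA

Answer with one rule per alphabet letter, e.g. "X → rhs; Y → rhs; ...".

A->DA, B->BD, C->BA, D->C

  step 2 ⇒ step 3: BABDDABDCCDA ⇒ BD·DA·BD·C·C·DA·BD·C·BA·BA·C·DA
    A ↦ DA
    B ↦ BD
    C ↦ BA
    D ↦ C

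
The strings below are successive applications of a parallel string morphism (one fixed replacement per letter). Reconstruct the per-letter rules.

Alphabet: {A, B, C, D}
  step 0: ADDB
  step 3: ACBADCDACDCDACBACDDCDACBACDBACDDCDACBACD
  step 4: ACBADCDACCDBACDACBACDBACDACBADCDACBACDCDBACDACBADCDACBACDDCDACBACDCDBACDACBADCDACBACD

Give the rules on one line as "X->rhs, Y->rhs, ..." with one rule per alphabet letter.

  step 3 ⇒ step 4: ACBADCDACDCDACBACDDCDACBACDBACDDCDACBACD ⇒ AC·BA·DCD·AC·CD·BA·CD·AC·BA·CD·BA·CD·AC·BA·DCD·AC·BA·CD·CD·BA·CD·AC·BA·DCD·AC·BA·CD·DCD·AC·BA·CD·CD·BA·CD·AC·BA·DCD·AC·BA·CD
    A ↦ AC
    B ↦ DCD
    C ↦ BA
    D ↦ CD

A->AC, B->DCD, C->BA, D->CD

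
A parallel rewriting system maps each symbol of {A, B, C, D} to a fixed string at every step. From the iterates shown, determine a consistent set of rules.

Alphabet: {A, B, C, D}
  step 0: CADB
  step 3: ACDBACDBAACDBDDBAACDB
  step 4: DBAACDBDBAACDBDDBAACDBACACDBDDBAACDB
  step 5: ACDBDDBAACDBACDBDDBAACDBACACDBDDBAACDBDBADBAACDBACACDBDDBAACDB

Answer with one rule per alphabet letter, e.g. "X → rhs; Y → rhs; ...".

  step 4 ⇒ step 5: DBAACDBDBAACDBDDBAACDBACACDBDDBAACDB ⇒ AC·DB·D·D·BA·AC·DB·AC·DB·D·D·BA·AC·DB·AC·AC·DB·D·D·BA·AC·DB·D·BA·D·BA·AC·DB·AC·AC·DB·D·D·BA·AC·DB
    A ↦ D
    B ↦ DB
    C ↦ BA
    D ↦ AC

A->D, B->DB, C->BA, D->AC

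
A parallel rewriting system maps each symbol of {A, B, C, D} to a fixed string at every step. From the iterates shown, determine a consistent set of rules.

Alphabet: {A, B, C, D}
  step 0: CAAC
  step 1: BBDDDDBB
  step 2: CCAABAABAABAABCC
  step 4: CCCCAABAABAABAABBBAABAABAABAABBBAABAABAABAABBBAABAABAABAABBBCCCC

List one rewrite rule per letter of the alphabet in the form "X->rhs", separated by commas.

A->DD, B->C, C->BB, D->AAB

  step 1 ⇒ step 2: BBDDDDBB ⇒ C·C·AAB·AAB·AAB·AAB·C·C
    B ↦ C
    D ↦ AAB
  step 0 ⇒ step 1: CAAC ⇒ BB·DD·DD·BB
    A ↦ DD
  step 0 ⇒ step 1: CAAC ⇒ BB·DD·DD·BB
    C ↦ BB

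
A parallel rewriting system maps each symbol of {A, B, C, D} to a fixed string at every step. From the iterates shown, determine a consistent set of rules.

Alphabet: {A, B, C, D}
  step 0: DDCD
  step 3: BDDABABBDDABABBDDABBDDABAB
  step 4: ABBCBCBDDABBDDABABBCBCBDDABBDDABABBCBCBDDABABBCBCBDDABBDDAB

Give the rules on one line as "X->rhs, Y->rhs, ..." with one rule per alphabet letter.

  step 3 ⇒ step 4: BDDABABBDDABABBDDABBDDABAB ⇒ AB·BC·BC·BDD·AB·BDD·AB·AB·BC·BC·BDD·AB·BDD·AB·AB·BC·BC·BDD·AB·AB·BC·BC·BDD·AB·BDD·AB
    A ↦ BDD
    B ↦ AB
    D ↦ BC
    C ↦ B  (constrained at step 0)

A->BDD, B->AB, C->B, D->BC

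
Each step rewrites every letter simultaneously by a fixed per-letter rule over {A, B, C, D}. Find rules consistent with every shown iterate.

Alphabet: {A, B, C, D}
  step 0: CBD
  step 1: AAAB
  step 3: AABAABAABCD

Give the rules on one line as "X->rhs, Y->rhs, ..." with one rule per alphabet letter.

A->CD, B->A, C->A, D->AB

  step 0 ⇒ step 1: CBD ⇒ A·A·AB
    B ↦ A
    C ↦ A
    D ↦ AB
    A ↦ CD  (constrained at step 1)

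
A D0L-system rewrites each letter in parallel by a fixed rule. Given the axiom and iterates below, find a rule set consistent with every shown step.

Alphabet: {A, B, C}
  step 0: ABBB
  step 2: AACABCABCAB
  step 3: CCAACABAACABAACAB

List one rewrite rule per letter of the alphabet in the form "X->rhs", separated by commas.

A->C, B->AB, C->AA

  step 2 ⇒ step 3: AACABCABCAB ⇒ C·C·AA·C·AB·AA·C·AB·AA·C·AB
    A ↦ C
    B ↦ AB
    C ↦ AA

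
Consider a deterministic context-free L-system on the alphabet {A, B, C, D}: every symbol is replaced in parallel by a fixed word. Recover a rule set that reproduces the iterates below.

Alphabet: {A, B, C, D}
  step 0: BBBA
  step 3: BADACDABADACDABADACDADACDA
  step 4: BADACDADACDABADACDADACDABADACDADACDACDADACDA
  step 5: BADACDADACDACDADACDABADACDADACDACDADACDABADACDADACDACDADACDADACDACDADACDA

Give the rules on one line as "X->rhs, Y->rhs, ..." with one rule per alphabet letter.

  step 4 ⇒ step 5: BADACDADACDABADACDADACDABADACDADACDACDADACDA ⇒ BA·DA·C·DA·DA·C·DA·C·DA·DA·C·DA·BA·DA·C·DA·DA·C·DA·C·DA·DA·C·DA·BA·DA·C·DA·DA·C·DA·C·DA·DA·C·DA·DA·C·DA·C·DA·DA·C·DA
    A ↦ DA
    B ↦ BA
    C ↦ DA
    D ↦ C

A->DA, B->BA, C->DA, D->C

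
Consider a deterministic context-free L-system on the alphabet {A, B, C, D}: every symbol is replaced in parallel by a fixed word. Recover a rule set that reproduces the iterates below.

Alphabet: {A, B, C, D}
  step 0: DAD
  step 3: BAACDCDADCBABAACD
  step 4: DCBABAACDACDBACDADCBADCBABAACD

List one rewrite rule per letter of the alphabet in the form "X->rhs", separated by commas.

  step 3 ⇒ step 4: BAACDCDADCBABAACD ⇒ DC·BA·BA·A·CD·A·CD·BA·CD·A·DC·BA·DC·BA·BA·A·CD
    A ↦ BA
    B ↦ DC
    C ↦ A
    D ↦ CD

A->BA, B->DC, C->A, D->CD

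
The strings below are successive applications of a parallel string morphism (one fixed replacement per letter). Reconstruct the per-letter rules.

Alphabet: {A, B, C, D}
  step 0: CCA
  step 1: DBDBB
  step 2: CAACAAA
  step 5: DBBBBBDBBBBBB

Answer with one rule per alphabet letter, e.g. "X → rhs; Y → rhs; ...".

  step 1 ⇒ step 2: DBDBB ⇒ CA·A·CA·A·A
    B ↦ A
    D ↦ CA
  step 0 ⇒ step 1: CCA ⇒ DB·DB·B
    A ↦ B
  step 0 ⇒ step 1: CCA ⇒ DB·DB·B
    C ↦ DB

A->B, B->A, C->DB, D->CA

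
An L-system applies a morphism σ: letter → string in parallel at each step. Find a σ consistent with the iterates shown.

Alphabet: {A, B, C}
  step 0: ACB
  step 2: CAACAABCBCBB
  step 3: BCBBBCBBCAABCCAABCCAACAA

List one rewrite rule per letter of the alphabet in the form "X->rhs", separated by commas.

A->B, B->CAA, C->BC

  step 2 ⇒ step 3: CAACAABCBCBB ⇒ BC·B·B·BC·B·B·CAA·BC·CAA·BC·CAA·CAA
    A ↦ B
    B ↦ CAA
    C ↦ BC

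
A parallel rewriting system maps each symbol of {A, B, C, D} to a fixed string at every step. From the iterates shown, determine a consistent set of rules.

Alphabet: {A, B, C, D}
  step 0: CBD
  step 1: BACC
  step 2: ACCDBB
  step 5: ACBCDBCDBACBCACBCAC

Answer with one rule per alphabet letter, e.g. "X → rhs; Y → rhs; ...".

A->CD, B->AC, C->B, D->C

  step 1 ⇒ step 2: BACC ⇒ AC·CD·B·B
    A ↦ CD
    B ↦ AC
    C ↦ B
  step 0 ⇒ step 1: CBD ⇒ B·AC·C
    D ↦ C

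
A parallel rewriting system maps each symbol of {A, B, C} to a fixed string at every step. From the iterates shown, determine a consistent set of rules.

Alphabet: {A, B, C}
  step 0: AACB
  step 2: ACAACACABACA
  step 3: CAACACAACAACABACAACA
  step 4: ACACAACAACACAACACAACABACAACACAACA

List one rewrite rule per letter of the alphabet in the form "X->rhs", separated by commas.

  step 3 ⇒ step 4: CAACACAACAACABACAACA ⇒ A·CA·CA·A·CA·A·CA·CA·A·CA·CA·A·CA·BA·CA·A·CA·CA·A·CA
    A ↦ CA
    B ↦ BA
    C ↦ A

A->CA, B->BA, C->A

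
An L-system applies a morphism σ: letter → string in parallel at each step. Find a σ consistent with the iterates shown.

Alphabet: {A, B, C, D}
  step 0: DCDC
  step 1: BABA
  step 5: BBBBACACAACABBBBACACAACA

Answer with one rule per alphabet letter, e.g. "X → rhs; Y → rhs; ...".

A->CA, B->DD, C->A, D->B

  step 0 ⇒ step 1: DCDC ⇒ B·A·B·A
    C ↦ A
    D ↦ B
    A ↦ CA  (constrained at step 1)
    B ↦ DD  (constrained at step 1)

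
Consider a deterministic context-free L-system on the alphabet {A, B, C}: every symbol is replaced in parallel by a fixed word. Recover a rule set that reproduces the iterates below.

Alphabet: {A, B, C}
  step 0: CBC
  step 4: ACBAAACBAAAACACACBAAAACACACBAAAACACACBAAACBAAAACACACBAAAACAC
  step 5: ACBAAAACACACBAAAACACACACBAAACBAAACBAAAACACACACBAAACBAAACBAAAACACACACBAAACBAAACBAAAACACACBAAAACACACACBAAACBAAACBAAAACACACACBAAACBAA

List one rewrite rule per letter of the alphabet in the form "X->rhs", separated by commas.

A->AC, B->A, C->BAA

  step 4 ⇒ step 5: ACBAAACBAAAACACACBAAAACACACBAAAACACACBAAACBAAAACACACBAAAACAC ⇒ AC·BAA·A·AC·AC·AC·BAA·A·AC·AC·AC·AC·BAA·AC·BAA·AC·BAA·A·AC·AC·AC·AC·BAA·AC·BAA·AC·BAA·A·AC·AC·AC·AC·BAA·AC·BAA·AC·BAA·A·AC·AC·AC·BAA·A·AC·AC·AC·AC·BAA·AC·BAA·AC·BAA·A·AC·AC·AC·AC·BAA·AC·BAA
    A ↦ AC
    B ↦ A
    C ↦ BAA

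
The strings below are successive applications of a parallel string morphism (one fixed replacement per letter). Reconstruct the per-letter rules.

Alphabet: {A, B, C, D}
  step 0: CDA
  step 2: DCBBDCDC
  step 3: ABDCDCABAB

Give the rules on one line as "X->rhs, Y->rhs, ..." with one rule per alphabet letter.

A->BB, B->DC, C->B, D->A

  step 2 ⇒ step 3: DCBBDCDC ⇒ A·B·DC·DC·A·B·A·B
    B ↦ DC
    C ↦ B
    D ↦ A
    A ↦ BB  (constrained at step 0)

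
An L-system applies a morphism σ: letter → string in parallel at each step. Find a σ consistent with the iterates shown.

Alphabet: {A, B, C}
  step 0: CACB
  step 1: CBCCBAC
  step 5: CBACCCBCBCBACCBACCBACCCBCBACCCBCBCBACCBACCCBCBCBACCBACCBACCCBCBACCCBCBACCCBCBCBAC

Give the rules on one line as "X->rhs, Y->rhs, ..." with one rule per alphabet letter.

A->C, B->AC, C->CB

  step 0 ⇒ step 1: CACB ⇒ CB·C·CB·AC
    A ↦ C
    B ↦ AC
    C ↦ CB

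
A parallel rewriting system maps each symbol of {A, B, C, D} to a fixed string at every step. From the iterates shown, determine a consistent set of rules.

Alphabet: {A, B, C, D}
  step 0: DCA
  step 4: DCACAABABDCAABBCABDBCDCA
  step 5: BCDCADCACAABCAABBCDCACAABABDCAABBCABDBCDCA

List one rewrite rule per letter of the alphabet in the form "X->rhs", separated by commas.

  step 4 ⇒ step 5: DCACAABABDCAABBCABDBCDCA ⇒ BC·D·CA·D·CA·CA·AB·CA·AB·BC·D·CA·CA·AB·AB·D·CA·AB·BC·AB·D·BC·D·CA
    A ↦ CA
    B ↦ AB
    C ↦ D
    D ↦ BC

A->CA, B->AB, C->D, D->BC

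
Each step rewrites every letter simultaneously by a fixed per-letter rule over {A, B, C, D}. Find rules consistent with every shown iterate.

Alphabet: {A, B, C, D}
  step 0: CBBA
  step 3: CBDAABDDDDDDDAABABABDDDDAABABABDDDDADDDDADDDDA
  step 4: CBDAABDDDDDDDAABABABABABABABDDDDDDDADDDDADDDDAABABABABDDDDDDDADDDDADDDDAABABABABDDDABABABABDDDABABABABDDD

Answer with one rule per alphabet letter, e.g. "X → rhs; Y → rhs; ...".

A->DDD, B->DA, C->CB, D->AB

  step 3 ⇒ step 4: CBDAABDDDDDDDAABABABDDDDAABABABDDDDADDDDADDDDA ⇒ CB·DA·AB·DDD·DDD·DA·AB·AB·AB·AB·AB·AB·AB·DDD·DDD·DA·DDD·DA·DDD·DA·AB·AB·AB·AB·DDD·DDD·DA·DDD·DA·DDD·DA·AB·AB·AB·AB·DDD·AB·AB·AB·AB·DDD·AB·AB·AB·AB·DDD
    A ↦ DDD
    B ↦ DA
    C ↦ CB
    D ↦ AB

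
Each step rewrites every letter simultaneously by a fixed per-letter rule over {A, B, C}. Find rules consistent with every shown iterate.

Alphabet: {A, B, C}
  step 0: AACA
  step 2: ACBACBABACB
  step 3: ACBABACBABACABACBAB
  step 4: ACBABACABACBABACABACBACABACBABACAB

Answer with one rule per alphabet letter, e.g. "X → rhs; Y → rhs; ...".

A->AC, B->AB, C->B

  step 3 ⇒ step 4: ACBABACBABACABACBAB ⇒ AC·B·AB·AC·AB·AC·B·AB·AC·AB·AC·B·AC·AB·AC·B·AB·AC·AB
    A ↦ AC
    B ↦ AB
    C ↦ B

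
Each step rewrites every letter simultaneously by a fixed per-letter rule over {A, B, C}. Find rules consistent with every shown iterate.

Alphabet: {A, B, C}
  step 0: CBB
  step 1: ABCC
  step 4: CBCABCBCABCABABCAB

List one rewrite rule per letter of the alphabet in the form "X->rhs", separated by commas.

A->CB, B->C, C->AB

  step 0 ⇒ step 1: CBB ⇒ AB·C·C
    B ↦ C
    C ↦ AB
    A ↦ CB  (constrained at step 1)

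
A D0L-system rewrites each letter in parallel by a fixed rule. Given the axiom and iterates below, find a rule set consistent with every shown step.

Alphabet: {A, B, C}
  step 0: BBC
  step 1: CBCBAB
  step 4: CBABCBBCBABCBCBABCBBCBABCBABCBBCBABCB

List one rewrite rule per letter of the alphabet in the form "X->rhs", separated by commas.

A->B, B->CB, C->AB

  step 0 ⇒ step 1: BBC ⇒ CB·CB·AB
    B ↦ CB
    C ↦ AB
    A ↦ B  (constrained at step 1)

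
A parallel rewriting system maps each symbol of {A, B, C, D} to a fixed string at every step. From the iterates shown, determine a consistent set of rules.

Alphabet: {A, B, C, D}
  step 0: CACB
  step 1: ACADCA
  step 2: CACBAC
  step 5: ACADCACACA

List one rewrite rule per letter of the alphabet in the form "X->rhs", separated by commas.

A->C, B->DCA, C->A, D->B

  step 1 ⇒ step 2: ACADCA ⇒ C·A·C·B·A·C
    A ↦ C
    C ↦ A
    D ↦ B
  step 0 ⇒ step 1: CACB ⇒ A·C·A·DCA
    B ↦ DCA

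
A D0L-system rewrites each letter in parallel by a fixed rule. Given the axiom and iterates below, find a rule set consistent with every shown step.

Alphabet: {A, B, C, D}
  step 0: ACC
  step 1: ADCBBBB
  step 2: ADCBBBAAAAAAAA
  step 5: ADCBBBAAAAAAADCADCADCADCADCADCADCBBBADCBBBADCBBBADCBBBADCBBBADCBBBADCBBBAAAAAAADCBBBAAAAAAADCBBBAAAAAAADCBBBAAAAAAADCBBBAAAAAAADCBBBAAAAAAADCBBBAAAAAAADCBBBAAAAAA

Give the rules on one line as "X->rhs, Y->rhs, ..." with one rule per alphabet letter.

  step 1 ⇒ step 2: ADCBBBB ⇒ ADC·B·BB·AA·AA·AA·AA
    A ↦ ADC
    B ↦ AA
    C ↦ BB
    D ↦ B

A->ADC, B->AA, C->BB, D->B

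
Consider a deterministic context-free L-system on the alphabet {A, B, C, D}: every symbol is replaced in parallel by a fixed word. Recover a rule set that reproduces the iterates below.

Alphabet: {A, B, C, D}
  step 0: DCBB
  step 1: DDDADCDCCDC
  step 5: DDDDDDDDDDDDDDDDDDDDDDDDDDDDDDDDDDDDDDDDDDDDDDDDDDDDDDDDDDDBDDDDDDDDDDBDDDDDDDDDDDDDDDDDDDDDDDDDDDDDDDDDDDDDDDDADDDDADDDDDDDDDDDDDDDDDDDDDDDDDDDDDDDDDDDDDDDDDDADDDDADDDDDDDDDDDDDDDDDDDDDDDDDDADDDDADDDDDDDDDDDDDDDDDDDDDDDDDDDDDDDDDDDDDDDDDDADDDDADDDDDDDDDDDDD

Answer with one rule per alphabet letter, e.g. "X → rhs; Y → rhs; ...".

  step 0 ⇒ step 1: DCBB ⇒ DD·DAD·CDC·CDC
    B ↦ CDC
    C ↦ DAD
    D ↦ DD
    A ↦ DBD  (constrained at step 1)

A->DBD, B->CDC, C->DAD, D->DD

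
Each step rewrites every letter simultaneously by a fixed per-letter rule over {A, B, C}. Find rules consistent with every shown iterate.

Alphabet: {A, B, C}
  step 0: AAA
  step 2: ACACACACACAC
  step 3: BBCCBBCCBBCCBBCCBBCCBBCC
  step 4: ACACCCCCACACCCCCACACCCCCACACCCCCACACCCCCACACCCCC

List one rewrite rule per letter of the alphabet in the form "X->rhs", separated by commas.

  step 3 ⇒ step 4: BBCCBBCCBBCCBBCCBBCCBBCC ⇒ AC·AC·CC·CC·AC·AC·CC·CC·AC·AC·CC·CC·AC·AC·CC·CC·AC·AC·CC·CC·AC·AC·CC·CC
    B ↦ AC
    C ↦ CC
  step 2 ⇒ step 3: ACACACACACAC ⇒ BB·CC·BB·CC·BB·CC·BB·CC·BB·CC·BB·CC
    A ↦ BB

A->BB, B->AC, C->CC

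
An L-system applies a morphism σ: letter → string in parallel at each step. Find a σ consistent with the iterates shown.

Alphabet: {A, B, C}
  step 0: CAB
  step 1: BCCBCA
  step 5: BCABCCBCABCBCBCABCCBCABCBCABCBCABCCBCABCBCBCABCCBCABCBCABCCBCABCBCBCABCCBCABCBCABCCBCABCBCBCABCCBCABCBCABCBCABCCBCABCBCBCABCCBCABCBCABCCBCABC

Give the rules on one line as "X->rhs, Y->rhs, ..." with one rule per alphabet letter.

A->C, B->BCA, C->BC

  step 0 ⇒ step 1: CAB ⇒ BC·C·BCA
    A ↦ C
    B ↦ BCA
    C ↦ BC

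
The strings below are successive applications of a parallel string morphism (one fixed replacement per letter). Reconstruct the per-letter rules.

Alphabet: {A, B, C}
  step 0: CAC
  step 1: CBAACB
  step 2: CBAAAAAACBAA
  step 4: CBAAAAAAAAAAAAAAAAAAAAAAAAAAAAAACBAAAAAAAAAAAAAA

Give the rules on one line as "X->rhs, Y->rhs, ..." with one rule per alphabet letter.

A->AA, B->AA, C->CB

  step 1 ⇒ step 2: CBAACB ⇒ CB·AA·AA·AA·CB·AA
    A ↦ AA
    B ↦ AA
    C ↦ CB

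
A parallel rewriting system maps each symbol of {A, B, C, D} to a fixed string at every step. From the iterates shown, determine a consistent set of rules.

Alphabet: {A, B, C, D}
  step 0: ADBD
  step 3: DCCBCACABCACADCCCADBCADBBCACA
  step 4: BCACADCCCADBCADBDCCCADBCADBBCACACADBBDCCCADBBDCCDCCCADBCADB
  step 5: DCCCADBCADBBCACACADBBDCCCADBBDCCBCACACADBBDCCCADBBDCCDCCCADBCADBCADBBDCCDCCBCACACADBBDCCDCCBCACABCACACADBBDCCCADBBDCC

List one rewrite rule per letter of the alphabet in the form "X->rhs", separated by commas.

  step 4 ⇒ step 5: BCACADCCCADBCADBDCCCADBCADBBCACACADBBDCCCADBBDCCDCCCADBCADB ⇒ DCC·CA·DB·CA·DB·B·CA·CA·CA·DB·B·DCC·CA·DB·B·DCC·B·CA·CA·CA·DB·B·DCC·CA·DB·B·DCC·DCC·CA·DB·CA·DB·CA·DB·B·DCC·DCC·B·CA·CA·CA·DB·B·DCC·DCC·B·CA·CA·B·CA·CA·CA·DB·B·DCC·CA·DB·B·DCC
    A ↦ DB
    B ↦ DCC
    C ↦ CA
    D ↦ B

A->DB, B->DCC, C->CA, D->B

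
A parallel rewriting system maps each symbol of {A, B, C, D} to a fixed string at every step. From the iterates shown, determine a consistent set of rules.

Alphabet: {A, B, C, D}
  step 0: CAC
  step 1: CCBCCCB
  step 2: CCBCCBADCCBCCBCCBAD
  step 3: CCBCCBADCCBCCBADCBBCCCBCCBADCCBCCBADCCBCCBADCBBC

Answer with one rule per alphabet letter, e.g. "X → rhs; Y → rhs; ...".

A->C, B->AD, C->CCB, D->BBC

  step 2 ⇒ step 3: CCBCCBADCCBCCBCCBAD ⇒ CCB·CCB·AD·CCB·CCB·AD·C·BBC·CCB·CCB·AD·CCB·CCB·AD·CCB·CCB·AD·C·BBC
    A ↦ C
    B ↦ AD
    C ↦ CCB
    D ↦ BBC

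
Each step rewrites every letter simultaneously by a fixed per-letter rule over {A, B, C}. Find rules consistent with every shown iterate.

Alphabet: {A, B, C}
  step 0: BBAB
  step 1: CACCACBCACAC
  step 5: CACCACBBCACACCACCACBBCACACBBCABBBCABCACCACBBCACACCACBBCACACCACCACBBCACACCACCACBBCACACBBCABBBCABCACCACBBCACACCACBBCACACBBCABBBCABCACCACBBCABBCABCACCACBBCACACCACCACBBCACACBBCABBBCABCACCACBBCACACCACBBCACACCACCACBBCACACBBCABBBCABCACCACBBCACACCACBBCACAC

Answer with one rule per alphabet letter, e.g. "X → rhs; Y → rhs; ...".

  step 0 ⇒ step 1: BBAB ⇒ CAC·CAC·BCA·CAC
    A ↦ BCA
    B ↦ CAC
    C ↦ B  (constrained at step 1)

A->BCA, B->CAC, C->B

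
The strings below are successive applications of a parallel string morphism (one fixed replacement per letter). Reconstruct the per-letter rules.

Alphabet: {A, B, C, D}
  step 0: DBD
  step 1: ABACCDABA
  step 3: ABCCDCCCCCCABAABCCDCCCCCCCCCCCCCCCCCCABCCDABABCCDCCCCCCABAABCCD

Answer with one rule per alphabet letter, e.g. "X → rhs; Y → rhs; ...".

A->AB, B->CCD, C->CCC, D->ABA

  step 0 ⇒ step 1: DBD ⇒ ABA·CCD·ABA
    B ↦ CCD
    D ↦ ABA
    A ↦ AB  (constrained at step 1)
    C ↦ CCC  (constrained at step 1)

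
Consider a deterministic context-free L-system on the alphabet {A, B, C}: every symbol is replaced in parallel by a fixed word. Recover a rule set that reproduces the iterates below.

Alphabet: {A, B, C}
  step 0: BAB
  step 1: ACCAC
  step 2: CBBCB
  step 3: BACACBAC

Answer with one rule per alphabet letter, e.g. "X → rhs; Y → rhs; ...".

  step 2 ⇒ step 3: CBBCB ⇒ B·AC·AC·B·AC
    B ↦ AC
    C ↦ B
  step 0 ⇒ step 1: BAB ⇒ AC·C·AC
    A ↦ C

A->C, B->AC, C->B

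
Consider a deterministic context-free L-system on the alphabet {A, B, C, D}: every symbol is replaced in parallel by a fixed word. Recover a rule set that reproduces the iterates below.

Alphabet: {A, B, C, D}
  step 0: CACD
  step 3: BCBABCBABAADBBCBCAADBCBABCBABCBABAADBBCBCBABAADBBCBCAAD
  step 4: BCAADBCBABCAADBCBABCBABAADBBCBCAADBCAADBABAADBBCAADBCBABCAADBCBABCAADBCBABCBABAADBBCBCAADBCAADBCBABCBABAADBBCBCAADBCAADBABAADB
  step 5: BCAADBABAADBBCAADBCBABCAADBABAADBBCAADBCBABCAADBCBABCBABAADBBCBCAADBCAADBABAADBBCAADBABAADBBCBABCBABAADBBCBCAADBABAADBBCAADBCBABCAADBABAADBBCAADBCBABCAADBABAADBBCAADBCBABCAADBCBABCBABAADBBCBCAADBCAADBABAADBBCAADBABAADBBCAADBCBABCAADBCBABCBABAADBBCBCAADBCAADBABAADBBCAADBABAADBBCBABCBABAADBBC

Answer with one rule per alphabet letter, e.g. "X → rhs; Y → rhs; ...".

  step 4 ⇒ step 5: BCAADBCBABCAADBCBABCBABAADBBCBCAADBCAADBABAADBBCAADBCBABCAADBCBABCAADBCBABCBABAADBBCBCAADBCAADBCBABCBABAADBBCBCAADBCAADBABAADB ⇒ BC·AAD·BA·BA·ADB·BC·AAD·BC·BA·BC·AAD·BA·BA·ADB·BC·AAD·BC·BA·BC·AAD·BC·BA·BC·BA·BA·ADB·BC·BC·AAD·BC·AAD·BA·BA·ADB·BC·AAD·BA·BA·ADB·BC·BA·BC·BA·BA·ADB·BC·BC·AAD·BA·BA·ADB·BC·AAD·BC·BA·BC·AAD·BA·BA·ADB·BC·AAD·BC·BA·BC·AAD·BA·BA·ADB·BC·AAD·BC·BA·BC·AAD·BC·BA·BC·BA·BA·ADB·BC·BC·AAD·BC·AAD·BA·BA·ADB·BC·AAD·BA·BA·ADB·BC·AAD·BC·BA·BC·AAD·BC·BA·BC·BA·BA·ADB·BC·BC·AAD·BC·AAD·BA·BA·ADB·BC·AAD·BA·BA·ADB·BC·BA·BC·BA·BA·ADB·BC
    A ↦ BA
    B ↦ BC
    C ↦ AAD
    D ↦ ADB

A->BA, B->BC, C->AAD, D->ADB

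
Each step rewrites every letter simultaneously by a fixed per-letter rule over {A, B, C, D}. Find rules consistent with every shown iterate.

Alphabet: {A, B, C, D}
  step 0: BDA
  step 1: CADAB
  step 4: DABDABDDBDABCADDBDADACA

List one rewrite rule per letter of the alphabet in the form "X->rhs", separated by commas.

  step 0 ⇒ step 1: BDA ⇒ CA·DA·B
    A ↦ B
    B ↦ CA
    D ↦ DA
    C ↦ DD  (constrained at step 1)

A->B, B->CA, C->DD, D->DA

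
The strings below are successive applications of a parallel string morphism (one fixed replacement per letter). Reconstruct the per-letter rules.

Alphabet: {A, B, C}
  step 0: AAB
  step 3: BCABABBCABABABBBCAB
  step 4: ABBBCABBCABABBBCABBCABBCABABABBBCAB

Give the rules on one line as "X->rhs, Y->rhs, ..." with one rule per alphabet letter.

A->BC, B->AB, C->B

  step 3 ⇒ step 4: BCABABBCABABABBBCAB ⇒ AB·B·BC·AB·BC·AB·AB·B·BC·AB·BC·AB·BC·AB·AB·AB·B·BC·AB
    A ↦ BC
    B ↦ AB
    C ↦ B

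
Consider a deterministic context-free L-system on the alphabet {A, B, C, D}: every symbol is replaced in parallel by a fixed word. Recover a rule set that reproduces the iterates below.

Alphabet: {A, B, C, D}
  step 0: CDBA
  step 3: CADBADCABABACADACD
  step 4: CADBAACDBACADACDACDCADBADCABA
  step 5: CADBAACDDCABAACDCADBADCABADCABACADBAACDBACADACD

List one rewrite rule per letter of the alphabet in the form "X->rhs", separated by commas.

  step 4 ⇒ step 5: CADBAACDBACADACDACDCADBADCABA ⇒ CA·D·BA·AC·D·D·CA·BA·AC·D·CA·D·BA·D·CA·BA·D·CA·BA·CA·D·BA·AC·D·BA·CA·D·AC·D
    A ↦ D
    B ↦ AC
    C ↦ CA
    D ↦ BA

A->D, B->AC, C->CA, D->BA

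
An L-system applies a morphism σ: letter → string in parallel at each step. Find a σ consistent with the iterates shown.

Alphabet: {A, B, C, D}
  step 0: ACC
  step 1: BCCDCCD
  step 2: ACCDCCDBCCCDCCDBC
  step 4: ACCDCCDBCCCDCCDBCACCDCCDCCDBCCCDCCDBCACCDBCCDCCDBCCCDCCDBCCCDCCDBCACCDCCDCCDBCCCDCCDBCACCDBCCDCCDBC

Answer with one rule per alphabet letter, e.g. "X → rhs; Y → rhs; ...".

  step 1 ⇒ step 2: BCCDCCD ⇒ A·CCD·CCD·BC·CCD·CCD·BC
    B ↦ A
    C ↦ CCD
    D ↦ BC
  step 0 ⇒ step 1: ACC ⇒ B·CCD·CCD
    A ↦ B

A->B, B->A, C->CCD, D->BC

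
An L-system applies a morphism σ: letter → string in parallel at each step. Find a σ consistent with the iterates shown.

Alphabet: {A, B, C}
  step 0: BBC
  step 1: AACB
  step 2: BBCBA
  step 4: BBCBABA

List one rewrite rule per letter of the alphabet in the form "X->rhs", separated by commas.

A->B, B->A, C->CB

  step 1 ⇒ step 2: AACB ⇒ B·B·CB·A
    A ↦ B
    B ↦ A
    C ↦ CB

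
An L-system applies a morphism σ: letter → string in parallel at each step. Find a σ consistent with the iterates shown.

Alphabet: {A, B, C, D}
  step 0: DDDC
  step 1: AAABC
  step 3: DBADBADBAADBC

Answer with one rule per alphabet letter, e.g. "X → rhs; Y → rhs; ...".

  step 0 ⇒ step 1: DDDC ⇒ A·A·A·BC
    C ↦ BC
    D ↦ A
    A ↦ BA  (constrained at step 1)
    B ↦ D  (constrained at step 1)

A->BA, B->D, C->BC, D->A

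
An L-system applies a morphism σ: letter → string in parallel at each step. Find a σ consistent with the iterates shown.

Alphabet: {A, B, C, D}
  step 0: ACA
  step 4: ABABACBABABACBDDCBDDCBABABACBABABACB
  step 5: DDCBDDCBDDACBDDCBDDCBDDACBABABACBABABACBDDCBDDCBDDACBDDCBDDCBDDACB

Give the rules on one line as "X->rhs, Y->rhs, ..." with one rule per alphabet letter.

  step 4 ⇒ step 5: ABABACBABABACBDDCBDDCBABABACBABABACB ⇒ DD·CB·DD·CB·DD·A·CB·DD·CB·DD·CB·DD·A·CB·AB·AB·A·CB·AB·AB·A·CB·DD·CB·DD·CB·DD·A·CB·DD·CB·DD·CB·DD·A·CB
    A ↦ DD
    B ↦ CB
    C ↦ A
    D ↦ AB

A->DD, B->CB, C->A, D->AB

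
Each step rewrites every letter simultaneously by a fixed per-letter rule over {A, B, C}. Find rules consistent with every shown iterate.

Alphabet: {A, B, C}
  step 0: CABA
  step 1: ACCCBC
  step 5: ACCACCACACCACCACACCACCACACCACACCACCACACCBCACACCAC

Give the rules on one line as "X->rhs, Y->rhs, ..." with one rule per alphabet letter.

A->C, B->CB, C->AC

  step 0 ⇒ step 1: CABA ⇒ AC·C·CB·C
    A ↦ C
    B ↦ CB
    C ↦ AC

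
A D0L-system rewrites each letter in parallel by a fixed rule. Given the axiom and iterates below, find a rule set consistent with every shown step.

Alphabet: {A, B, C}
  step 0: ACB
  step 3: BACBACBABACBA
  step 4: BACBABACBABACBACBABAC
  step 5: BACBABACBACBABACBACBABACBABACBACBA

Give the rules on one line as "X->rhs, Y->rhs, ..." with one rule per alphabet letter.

A->C, B->BA, C->BA

  step 4 ⇒ step 5: BACBABACBABACBACBABAC ⇒ BA·C·BA·BA·C·BA·C·BA·BA·C·BA·C·BA·BA·C·BA·BA·C·BA·C·BA
    A ↦ C
    B ↦ BA
    C ↦ BA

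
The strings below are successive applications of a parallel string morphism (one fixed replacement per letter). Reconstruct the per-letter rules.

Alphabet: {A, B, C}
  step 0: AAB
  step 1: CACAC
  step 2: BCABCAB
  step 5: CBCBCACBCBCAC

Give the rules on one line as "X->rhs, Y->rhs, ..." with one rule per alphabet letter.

A->CA, B->C, C->B

  step 1 ⇒ step 2: CACAC ⇒ B·CA·B·CA·B
    A ↦ CA
    C ↦ B
  step 0 ⇒ step 1: AAB ⇒ CA·CA·C
    B ↦ C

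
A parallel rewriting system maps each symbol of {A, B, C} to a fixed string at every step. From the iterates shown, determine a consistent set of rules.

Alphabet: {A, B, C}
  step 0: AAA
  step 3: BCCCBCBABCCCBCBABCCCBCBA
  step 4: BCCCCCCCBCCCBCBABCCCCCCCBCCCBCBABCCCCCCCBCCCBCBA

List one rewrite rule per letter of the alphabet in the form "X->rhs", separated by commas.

  step 3 ⇒ step 4: BCCCBCBABCCCBCBABCCCBCBA ⇒ BC·CC·CC·CC·BC·CC·BC·BA·BC·CC·CC·CC·BC·CC·BC·BA·BC·CC·CC·CC·BC·CC·BC·BA
    A ↦ BA
    B ↦ BC
    C ↦ CC

A->BA, B->BC, C->CC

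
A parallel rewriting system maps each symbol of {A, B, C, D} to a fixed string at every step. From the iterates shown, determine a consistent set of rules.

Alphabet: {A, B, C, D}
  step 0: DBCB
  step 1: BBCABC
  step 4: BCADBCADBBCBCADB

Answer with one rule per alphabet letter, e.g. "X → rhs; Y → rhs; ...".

A->D, B->BC, C->A, D->B

  step 0 ⇒ step 1: DBCB ⇒ B·BC·A·BC
    B ↦ BC
    C ↦ A
    D ↦ B
    A ↦ D  (constrained at step 1)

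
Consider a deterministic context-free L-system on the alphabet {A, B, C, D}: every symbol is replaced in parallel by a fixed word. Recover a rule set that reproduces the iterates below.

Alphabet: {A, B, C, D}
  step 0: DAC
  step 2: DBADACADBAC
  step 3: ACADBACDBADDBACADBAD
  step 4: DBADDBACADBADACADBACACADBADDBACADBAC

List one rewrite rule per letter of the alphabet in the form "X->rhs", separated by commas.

A->DB, B->A, C->AD, D->AC

  step 3 ⇒ step 4: ACADBACDBADDBACADBAD ⇒ DB·AD·DB·AC·A·DB·AD·AC·A·DB·AC·AC·A·DB·AD·DB·AC·A·DB·AC
    A ↦ DB
    B ↦ A
    C ↦ AD
    D ↦ AC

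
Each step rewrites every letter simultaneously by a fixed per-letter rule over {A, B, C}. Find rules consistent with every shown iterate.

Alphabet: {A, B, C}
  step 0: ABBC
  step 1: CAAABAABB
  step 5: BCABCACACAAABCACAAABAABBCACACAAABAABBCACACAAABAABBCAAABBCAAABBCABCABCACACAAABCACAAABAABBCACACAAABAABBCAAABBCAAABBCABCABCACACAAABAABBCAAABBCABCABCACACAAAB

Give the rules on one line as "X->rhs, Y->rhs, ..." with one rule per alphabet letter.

A->CA, B->AAB, C->B

  step 0 ⇒ step 1: ABBC ⇒ CA·AAB·AAB·B
    A ↦ CA
    B ↦ AAB
    C ↦ B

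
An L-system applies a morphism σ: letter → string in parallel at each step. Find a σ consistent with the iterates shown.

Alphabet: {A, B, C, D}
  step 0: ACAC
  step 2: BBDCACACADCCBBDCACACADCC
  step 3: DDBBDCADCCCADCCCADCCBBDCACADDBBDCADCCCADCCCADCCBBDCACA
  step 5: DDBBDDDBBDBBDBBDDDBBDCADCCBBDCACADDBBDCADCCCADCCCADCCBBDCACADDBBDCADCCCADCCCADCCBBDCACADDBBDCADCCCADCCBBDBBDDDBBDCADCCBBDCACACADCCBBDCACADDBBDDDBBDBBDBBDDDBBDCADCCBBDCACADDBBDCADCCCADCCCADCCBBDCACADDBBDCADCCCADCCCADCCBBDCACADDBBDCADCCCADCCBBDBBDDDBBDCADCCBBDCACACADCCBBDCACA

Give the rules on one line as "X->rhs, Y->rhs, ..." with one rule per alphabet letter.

  step 2 ⇒ step 3: BBDCACACADCCBBDCACACADCC ⇒ D·D·BBD·CA·DCC·CA·DCC·CA·DCC·BBD·CA·CA·D·D·BBD·CA·DCC·CA·DCC·CA·DCC·BBD·CA·CA
    A ↦ DCC
    B ↦ D
    C ↦ CA
    D ↦ BBD

A->DCC, B->D, C->CA, D->BBD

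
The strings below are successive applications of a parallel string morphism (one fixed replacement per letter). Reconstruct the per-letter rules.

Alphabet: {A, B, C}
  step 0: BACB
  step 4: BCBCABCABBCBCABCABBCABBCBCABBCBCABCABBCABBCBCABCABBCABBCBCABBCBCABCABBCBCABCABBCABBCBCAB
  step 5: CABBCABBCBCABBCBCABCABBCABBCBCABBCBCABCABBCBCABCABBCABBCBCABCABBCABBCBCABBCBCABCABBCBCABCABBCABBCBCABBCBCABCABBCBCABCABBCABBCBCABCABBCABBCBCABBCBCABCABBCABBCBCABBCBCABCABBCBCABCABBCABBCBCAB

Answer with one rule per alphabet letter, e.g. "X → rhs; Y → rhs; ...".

A->CB, B->CAB, C->B

  step 4 ⇒ step 5: BCBCABCABBCBCABCABBCABBCBCABBCBCABCABBCABBCBCABCABBCABBCBCABBCBCABCABBCBCABCABBCABBCBCAB ⇒ CAB·B·CAB·B·CB·CAB·B·CB·CAB·CAB·B·CAB·B·CB·CAB·B·CB·CAB·CAB·B·CB·CAB·CAB·B·CAB·B·CB·CAB·CAB·B·CAB·B·CB·CAB·B·CB·CAB·CAB·B·CB·CAB·CAB·B·CAB·B·CB·CAB·B·CB·CAB·CAB·B·CB·CAB·CAB·B·CAB·B·CB·CAB·CAB·B·CAB·B·CB·CAB·B·CB·CAB·CAB·B·CAB·B·CB·CAB·B·CB·CAB·CAB·B·CB·CAB·CAB·B·CAB·B·CB·CAB
    A ↦ CB
    B ↦ CAB
    C ↦ B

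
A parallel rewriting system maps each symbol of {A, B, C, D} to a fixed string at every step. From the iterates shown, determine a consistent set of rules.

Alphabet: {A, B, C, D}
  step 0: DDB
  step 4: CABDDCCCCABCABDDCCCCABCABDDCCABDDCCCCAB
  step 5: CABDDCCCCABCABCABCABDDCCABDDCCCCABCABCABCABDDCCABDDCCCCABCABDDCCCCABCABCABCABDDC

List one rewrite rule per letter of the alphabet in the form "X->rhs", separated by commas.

A->D, B->DC, C->CAB, D->C

  step 4 ⇒ step 5: CABDDCCCCABCABDDCCCCABCABDDCCABDDCCCCAB ⇒ CAB·D·DC·C·C·CAB·CAB·CAB·CAB·D·DC·CAB·D·DC·C·C·CAB·CAB·CAB·CAB·D·DC·CAB·D·DC·C·C·CAB·CAB·D·DC·C·C·CAB·CAB·CAB·CAB·D·DC
    A ↦ D
    B ↦ DC
    C ↦ CAB
    D ↦ C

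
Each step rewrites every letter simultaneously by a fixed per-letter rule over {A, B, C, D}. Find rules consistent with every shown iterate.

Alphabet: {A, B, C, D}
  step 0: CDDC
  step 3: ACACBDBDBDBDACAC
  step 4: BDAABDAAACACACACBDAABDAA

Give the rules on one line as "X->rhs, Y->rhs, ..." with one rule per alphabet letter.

A->BD, B->A, C->AA, D->C

  step 3 ⇒ step 4: ACACBDBDBDBDACAC ⇒ BD·AA·BD·AA·A·C·A·C·A·C·A·C·BD·AA·BD·AA
    A ↦ BD
    B ↦ A
    C ↦ AA
    D ↦ C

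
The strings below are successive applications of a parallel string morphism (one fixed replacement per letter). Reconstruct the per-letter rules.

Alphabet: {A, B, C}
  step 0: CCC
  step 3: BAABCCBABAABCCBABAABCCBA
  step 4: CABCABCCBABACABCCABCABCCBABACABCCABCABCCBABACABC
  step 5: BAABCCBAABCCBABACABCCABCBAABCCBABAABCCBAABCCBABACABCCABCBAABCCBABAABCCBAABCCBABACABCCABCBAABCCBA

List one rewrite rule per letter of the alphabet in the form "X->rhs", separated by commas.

A->ABC, B->C, C->BA

  step 4 ⇒ step 5: CABCABCCBABACABCCABCABCCBABACABCCABCABCCBABACABC ⇒ BA·ABC·C·BA·ABC·C·BA·BA·C·ABC·C·ABC·BA·ABC·C·BA·BA·ABC·C·BA·ABC·C·BA·BA·C·ABC·C·ABC·BA·ABC·C·BA·BA·ABC·C·BA·ABC·C·BA·BA·C·ABC·C·ABC·BA·ABC·C·BA
    A ↦ ABC
    B ↦ C
    C ↦ BA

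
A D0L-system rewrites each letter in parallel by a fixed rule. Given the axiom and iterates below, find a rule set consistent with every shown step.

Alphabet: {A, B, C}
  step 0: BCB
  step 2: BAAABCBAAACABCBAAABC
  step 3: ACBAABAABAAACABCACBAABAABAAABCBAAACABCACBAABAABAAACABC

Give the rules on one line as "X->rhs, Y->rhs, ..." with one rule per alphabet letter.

A->BAA, B->AC, C->ABC

  step 2 ⇒ step 3: BAAABCBAAACABCBAAABC ⇒ AC·BAA·BAA·BAA·AC·ABC·AC·BAA·BAA·BAA·ABC·BAA·AC·ABC·AC·BAA·BAA·BAA·AC·ABC
    A ↦ BAA
    B ↦ AC
    C ↦ ABC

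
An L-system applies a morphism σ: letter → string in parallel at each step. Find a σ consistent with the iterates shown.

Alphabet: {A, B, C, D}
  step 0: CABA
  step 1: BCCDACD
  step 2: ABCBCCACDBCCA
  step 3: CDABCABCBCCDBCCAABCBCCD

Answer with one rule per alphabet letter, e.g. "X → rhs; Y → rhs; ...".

A->CD, B->A, C->BC, D->CA

  step 2 ⇒ step 3: ABCBCCACDBCCA ⇒ CD·A·BC·A·BC·BC·CD·BC·CA·A·BC·BC·CD
    A ↦ CD
    B ↦ A
    C ↦ BC
    D ↦ CA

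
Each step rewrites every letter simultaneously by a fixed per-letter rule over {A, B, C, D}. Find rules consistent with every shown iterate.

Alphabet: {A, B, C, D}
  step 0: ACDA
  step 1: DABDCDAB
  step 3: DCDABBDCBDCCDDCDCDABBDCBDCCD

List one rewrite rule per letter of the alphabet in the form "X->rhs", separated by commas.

  step 0 ⇒ step 1: ACDA ⇒ DAB·D·C·DAB
    A ↦ DAB
    C ↦ D
    D ↦ C
    B ↦ BDC  (constrained at step 1)

A->DAB, B->BDC, C->D, D->C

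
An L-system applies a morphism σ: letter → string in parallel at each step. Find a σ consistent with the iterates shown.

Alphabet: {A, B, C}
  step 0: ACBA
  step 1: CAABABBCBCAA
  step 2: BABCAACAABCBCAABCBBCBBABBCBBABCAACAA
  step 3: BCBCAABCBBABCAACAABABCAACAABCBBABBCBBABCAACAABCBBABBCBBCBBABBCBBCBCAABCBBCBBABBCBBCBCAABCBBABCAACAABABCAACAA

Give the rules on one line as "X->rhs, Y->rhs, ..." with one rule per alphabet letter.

  step 2 ⇒ step 3: BABCAACAABCBCAABCBBCBBABBCBBABCAACAA ⇒ BCB·CAA·BCB·BAB·CAA·CAA·BAB·CAA·CAA·BCB·BAB·BCB·BAB·CAA·CAA·BCB·BAB·BCB·BCB·BAB·BCB·BCB·CAA·BCB·BCB·BAB·BCB·BCB·CAA·BCB·BAB·CAA·CAA·BAB·CAA·CAA
    A ↦ CAA
    B ↦ BCB
    C ↦ BAB

A->CAA, B->BCB, C->BAB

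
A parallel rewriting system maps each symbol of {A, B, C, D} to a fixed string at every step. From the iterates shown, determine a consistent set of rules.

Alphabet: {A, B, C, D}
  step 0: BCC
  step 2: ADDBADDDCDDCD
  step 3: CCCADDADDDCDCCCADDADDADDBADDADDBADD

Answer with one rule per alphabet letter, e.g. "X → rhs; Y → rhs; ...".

A->CCC, B->DCD, C->B, D->ADD

  step 2 ⇒ step 3: ADDBADDDCDDCD ⇒ CCC·ADD·ADD·DCD·CCC·ADD·ADD·ADD·B·ADD·ADD·B·ADD
    A ↦ CCC
    B ↦ DCD
    C ↦ B
    D ↦ ADD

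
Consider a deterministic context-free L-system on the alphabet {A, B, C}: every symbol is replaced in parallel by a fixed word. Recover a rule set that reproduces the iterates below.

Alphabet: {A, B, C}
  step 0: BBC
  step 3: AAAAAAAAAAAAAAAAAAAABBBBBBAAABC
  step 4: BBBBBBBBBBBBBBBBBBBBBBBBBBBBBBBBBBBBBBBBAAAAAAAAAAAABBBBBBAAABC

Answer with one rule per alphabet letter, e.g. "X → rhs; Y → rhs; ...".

A->BB, B->AA, C->ABC

  step 3 ⇒ step 4: AAAAAAAAAAAAAAAAAAAABBBBBBAAABC ⇒ BB·BB·BB·BB·BB·BB·BB·BB·BB·BB·BB·BB·BB·BB·BB·BB·BB·BB·BB·BB·AA·AA·AA·AA·AA·AA·BB·BB·BB·AA·ABC
    A ↦ BB
    B ↦ AA
    C ↦ ABC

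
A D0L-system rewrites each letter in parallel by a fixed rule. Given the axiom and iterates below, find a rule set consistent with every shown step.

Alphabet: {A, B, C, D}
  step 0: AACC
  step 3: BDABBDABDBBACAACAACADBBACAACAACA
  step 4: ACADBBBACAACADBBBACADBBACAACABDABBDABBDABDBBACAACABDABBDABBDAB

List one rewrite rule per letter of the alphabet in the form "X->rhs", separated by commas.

  step 3 ⇒ step 4: BDABBDABDBBACAACAACADBBACAACAACA ⇒ ACA·DBB·B·ACA·ACA·DBB·B·ACA·DBB·ACA·ACA·B·DA·B·B·DA·B·B·DA·B·DBB·ACA·ACA·B·DA·B·B·DA·B·B·DA·B
    A ↦ B
    B ↦ ACA
    C ↦ DA
    D ↦ DBB

A->B, B->ACA, C->DA, D->DBB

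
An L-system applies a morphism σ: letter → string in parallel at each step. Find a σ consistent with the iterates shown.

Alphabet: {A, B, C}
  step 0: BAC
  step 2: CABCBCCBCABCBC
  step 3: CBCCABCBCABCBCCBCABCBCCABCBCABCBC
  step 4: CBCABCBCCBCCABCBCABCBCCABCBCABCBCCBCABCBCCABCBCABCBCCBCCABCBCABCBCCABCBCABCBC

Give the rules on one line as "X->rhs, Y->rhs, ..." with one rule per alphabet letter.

  step 3 ⇒ step 4: CBCCABCBCABCBCCBCABCBCCABCBCABCBC ⇒ CBC·AB·CBC·CBC·C·AB·CBC·AB·CBC·C·AB·CBC·AB·CBC·CBC·AB·CBC·C·AB·CBC·AB·CBC·CBC·C·AB·CBC·AB·CBC·C·AB·CBC·AB·CBC
    A ↦ C
    B ↦ AB
    C ↦ CBC

A->C, B->AB, C->CBC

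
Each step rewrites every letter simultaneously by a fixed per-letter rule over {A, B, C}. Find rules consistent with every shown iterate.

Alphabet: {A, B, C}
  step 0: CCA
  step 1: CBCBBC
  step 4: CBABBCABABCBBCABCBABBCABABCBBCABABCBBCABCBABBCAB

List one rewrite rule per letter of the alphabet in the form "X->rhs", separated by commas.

A->BC, B->AB, C->CB

  step 0 ⇒ step 1: CCA ⇒ CB·CB·BC
    A ↦ BC
    C ↦ CB
    B ↦ AB  (constrained at step 1)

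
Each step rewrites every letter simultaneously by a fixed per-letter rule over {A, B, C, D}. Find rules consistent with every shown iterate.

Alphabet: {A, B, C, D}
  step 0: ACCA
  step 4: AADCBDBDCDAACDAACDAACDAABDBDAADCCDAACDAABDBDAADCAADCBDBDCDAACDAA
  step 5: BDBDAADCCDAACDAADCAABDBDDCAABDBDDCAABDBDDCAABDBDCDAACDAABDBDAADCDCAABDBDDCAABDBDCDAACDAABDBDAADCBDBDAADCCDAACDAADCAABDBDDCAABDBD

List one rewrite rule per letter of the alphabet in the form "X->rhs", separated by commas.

  step 4 ⇒ step 5: AADCBDBDCDAACDAACDAACDAABDBDAADCCDAACDAABDBDAADCAADCBDBDCDAACDAA ⇒ BD·BD·AA·DC·CD·AA·CD·AA·DC·AA·BD·BD·DC·AA·BD·BD·DC·AA·BD·BD·DC·AA·BD·BD·CD·AA·CD·AA·BD·BD·AA·DC·DC·AA·BD·BD·DC·AA·BD·BD·CD·AA·CD·AA·BD·BD·AA·DC·BD·BD·AA·DC·CD·AA·CD·AA·DC·AA·BD·BD·DC·AA·BD·BD
    A ↦ BD
    B ↦ CD
    C ↦ DC
    D ↦ AA

A->BD, B->CD, C->DC, D->AA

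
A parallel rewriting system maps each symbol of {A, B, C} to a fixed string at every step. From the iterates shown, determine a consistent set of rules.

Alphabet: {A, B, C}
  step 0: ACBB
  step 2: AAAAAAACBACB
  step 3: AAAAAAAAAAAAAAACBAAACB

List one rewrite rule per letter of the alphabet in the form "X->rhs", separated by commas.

  step 2 ⇒ step 3: AAAAAAACBACB ⇒ AA·AA·AA·AA·AA·AA·AA·A·CB·AA·A·CB
    A ↦ AA
    B ↦ CB
    C ↦ A

A->AA, B->CB, C->A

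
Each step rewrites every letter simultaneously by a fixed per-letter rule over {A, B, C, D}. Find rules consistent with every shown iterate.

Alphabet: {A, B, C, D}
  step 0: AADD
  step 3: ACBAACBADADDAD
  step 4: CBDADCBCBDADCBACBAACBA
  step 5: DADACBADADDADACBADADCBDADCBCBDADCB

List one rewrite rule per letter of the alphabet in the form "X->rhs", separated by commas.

A->CB, B->D, C->DA, D->A

  step 4 ⇒ step 5: CBDADCBCBDADCBACBAACBA ⇒ DA·D·A·CB·A·DA·D·DA·D·A·CB·A·DA·D·CB·DA·D·CB·CB·DA·D·CB
    A ↦ CB
    B ↦ D
    C ↦ DA
    D ↦ A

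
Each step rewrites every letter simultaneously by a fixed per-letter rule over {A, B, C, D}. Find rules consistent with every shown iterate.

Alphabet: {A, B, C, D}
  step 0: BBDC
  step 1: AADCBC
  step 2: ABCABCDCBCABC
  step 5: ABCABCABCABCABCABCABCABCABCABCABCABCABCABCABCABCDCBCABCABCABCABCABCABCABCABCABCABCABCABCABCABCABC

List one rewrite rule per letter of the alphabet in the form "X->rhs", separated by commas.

  step 1 ⇒ step 2: AADCBC ⇒ ABC·ABC·DC·BC·A·BC
    A ↦ ABC
    B ↦ A
    C ↦ BC
    D ↦ DC

A->ABC, B->A, C->BC, D->DC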